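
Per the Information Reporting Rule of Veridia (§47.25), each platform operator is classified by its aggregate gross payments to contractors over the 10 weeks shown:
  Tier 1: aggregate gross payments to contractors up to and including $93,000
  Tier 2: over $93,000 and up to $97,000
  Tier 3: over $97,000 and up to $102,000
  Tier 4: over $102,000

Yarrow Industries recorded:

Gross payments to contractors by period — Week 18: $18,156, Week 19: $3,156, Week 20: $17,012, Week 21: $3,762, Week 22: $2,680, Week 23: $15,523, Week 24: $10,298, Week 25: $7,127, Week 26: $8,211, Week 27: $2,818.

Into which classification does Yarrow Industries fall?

Tier 1

Aggregate gross payments to contractors: $18,156 + $3,156 + $17,012 + $3,762 + $2,680 + $15,523 + $10,298 + $7,127 + $8,211 + $2,818 = $88,743.
$88,743 ≤ $93,000, so Tier 1 applies.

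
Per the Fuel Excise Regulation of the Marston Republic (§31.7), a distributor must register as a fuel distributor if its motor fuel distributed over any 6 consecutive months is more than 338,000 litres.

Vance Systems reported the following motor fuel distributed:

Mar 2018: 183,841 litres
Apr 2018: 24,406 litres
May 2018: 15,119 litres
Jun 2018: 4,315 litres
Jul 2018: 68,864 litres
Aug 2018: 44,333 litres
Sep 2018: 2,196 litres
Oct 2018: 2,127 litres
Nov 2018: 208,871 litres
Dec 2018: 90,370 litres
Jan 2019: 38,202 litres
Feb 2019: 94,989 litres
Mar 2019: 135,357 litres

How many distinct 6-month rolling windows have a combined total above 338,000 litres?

5

Mar 2018–Aug 2018: 183,841 litres + 24,406 litres + 15,119 litres + 4,315 litres + 68,864 litres + 44,333 litres = 340,878 litres (over)
Apr 2018–Sep 2018: 24,406 litres + 15,119 litres + 4,315 litres + 68,864 litres + 44,333 litres + 2,196 litres = 159,233 litres (under)
May 2018–Oct 2018: 15,119 litres + 4,315 litres + 68,864 litres + 44,333 litres + 2,196 litres + 2,127 litres = 136,954 litres (under)
Jun 2018–Nov 2018: 4,315 litres + 68,864 litres + 44,333 litres + 2,196 litres + 2,127 litres + 208,871 litres = 330,706 litres (under)
Jul 2018–Dec 2018: 68,864 litres + 44,333 litres + 2,196 litres + 2,127 litres + 208,871 litres + 90,370 litres = 416,761 litres (over)
Aug 2018–Jan 2019: 44,333 litres + 2,196 litres + 2,127 litres + 208,871 litres + 90,370 litres + 38,202 litres = 386,099 litres (over)
Sep 2018–Feb 2019: 2,196 litres + 2,127 litres + 208,871 litres + 90,370 litres + 38,202 litres + 94,989 litres = 436,755 litres (over)
Oct 2018–Mar 2019: 2,127 litres + 208,871 litres + 90,370 litres + 38,202 litres + 94,989 litres + 135,357 litres = 569,916 litres (over)
5 windows exceed the threshold.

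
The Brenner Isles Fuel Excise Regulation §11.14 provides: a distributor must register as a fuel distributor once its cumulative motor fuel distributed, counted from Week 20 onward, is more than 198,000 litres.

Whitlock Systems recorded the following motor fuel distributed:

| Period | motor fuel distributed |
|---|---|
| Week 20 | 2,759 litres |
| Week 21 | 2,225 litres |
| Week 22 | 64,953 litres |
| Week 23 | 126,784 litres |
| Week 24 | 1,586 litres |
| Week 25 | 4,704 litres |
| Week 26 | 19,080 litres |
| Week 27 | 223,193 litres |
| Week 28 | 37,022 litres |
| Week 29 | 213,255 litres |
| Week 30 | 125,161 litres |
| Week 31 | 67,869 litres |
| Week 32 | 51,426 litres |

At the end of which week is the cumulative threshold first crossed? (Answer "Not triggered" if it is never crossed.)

Week 24

Through Week 20: 2,759 litres
Through Week 21: 4,984 litres
Through Week 22: 69,937 litres
Through Week 23: 196,721 litres
Through Week 24: 198,307 litres ← exceeds threshold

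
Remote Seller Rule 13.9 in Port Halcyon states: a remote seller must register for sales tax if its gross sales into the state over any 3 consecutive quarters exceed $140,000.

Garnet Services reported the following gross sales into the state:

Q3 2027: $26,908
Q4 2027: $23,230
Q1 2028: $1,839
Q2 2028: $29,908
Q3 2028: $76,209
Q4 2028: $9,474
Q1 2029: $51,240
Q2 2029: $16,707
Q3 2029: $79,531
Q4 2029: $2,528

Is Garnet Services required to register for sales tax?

Yes

Q3 2027–Q1 2028: $26,908 + $23,230 + $1,839 = $51,977 (under)
Q4 2027–Q2 2028: $23,230 + $1,839 + $29,908 = $54,977 (under)
Q1 2028–Q3 2028: $1,839 + $29,908 + $76,209 = $107,956 (under)
Q2 2028–Q4 2028: $29,908 + $76,209 + $9,474 = $115,591 (under)
Q3 2028–Q1 2029: $76,209 + $9,474 + $51,240 = $136,923 (under)
Q4 2028–Q2 2029: $9,474 + $51,240 + $16,707 = $77,421 (under)
Q1 2029–Q3 2029: $51,240 + $16,707 + $79,531 = $147,478 (over)
Q2 2029–Q4 2029: $16,707 + $79,531 + $2,528 = $98,766 (under)
At least one window exceeds $140,000.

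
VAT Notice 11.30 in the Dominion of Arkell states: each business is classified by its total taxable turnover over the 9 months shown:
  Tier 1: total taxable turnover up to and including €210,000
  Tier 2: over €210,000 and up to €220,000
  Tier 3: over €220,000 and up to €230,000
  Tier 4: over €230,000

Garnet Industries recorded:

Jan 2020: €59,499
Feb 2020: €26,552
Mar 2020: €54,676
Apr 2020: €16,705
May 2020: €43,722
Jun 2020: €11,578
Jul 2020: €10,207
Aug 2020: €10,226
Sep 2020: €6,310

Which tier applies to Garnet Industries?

Total taxable turnover: €59,499 + €26,552 + €54,676 + €16,705 + €43,722 + €11,578 + €10,207 + €10,226 + €6,310 = €239,475.
€239,475 > €230,000, so Tier 4 applies.

Tier 4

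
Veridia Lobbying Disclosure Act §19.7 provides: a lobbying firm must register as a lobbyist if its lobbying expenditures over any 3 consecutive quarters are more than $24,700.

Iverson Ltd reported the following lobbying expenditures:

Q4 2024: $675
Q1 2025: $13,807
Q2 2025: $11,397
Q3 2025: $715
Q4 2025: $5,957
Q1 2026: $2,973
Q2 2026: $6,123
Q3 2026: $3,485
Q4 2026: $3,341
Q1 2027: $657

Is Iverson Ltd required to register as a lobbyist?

Q4 2024–Q2 2025: $675 + $13,807 + $11,397 = $25,879 (over)
Q1 2025–Q3 2025: $13,807 + $11,397 + $715 = $25,919 (over)
Q2 2025–Q4 2025: $11,397 + $715 + $5,957 = $18,069 (under)
Q3 2025–Q1 2026: $715 + $5,957 + $2,973 = $9,645 (under)
Q4 2025–Q2 2026: $5,957 + $2,973 + $6,123 = $15,053 (under)
Q1 2026–Q3 2026: $2,973 + $6,123 + $3,485 = $12,581 (under)
Q2 2026–Q4 2026: $6,123 + $3,485 + $3,341 = $12,949 (under)
Q3 2026–Q1 2027: $3,485 + $3,341 + $657 = $7,483 (under)
At least one window exceeds $24,700.

Yes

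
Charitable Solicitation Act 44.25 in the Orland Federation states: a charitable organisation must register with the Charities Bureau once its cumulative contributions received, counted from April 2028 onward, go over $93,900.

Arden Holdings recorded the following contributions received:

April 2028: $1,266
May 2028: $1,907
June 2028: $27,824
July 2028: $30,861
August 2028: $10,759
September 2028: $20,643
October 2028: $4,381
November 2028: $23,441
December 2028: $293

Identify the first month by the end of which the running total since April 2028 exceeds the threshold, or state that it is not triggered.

Through April 2028: $1,266
Through May 2028: $3,173
Through June 2028: $30,997
Through July 2028: $61,858
Through August 2028: $72,617
Through September 2028: $93,260
Through October 2028: $97,641 ← exceeds threshold

October 2028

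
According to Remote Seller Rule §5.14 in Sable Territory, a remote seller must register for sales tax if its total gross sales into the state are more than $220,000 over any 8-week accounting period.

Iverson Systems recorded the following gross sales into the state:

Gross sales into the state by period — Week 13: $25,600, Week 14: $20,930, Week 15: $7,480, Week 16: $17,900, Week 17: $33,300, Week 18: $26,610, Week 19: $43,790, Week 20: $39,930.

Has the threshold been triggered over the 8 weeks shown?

Total gross sales into the state: $25,600 + $20,930 + $7,480 + $17,900 + $33,300 + $26,610 + $43,790 + $39,930 = $215,540.
$215,540 ≤ $220,000, so the threshold is not exceeded.

No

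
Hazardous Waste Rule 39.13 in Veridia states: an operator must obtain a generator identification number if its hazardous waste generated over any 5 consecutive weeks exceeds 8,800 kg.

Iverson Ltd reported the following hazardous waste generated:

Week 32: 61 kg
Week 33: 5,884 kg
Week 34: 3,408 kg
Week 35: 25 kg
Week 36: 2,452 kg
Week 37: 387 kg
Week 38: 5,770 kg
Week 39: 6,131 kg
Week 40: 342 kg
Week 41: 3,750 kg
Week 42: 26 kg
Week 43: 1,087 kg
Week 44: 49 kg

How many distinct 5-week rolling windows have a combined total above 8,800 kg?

8

Week 32–Week 36: 61 kg + 5,884 kg + 3,408 kg + 25 kg + 2,452 kg = 11,830 kg (over)
Week 33–Week 37: 5,884 kg + 3,408 kg + 25 kg + 2,452 kg + 387 kg = 12,156 kg (over)
Week 34–Week 38: 3,408 kg + 25 kg + 2,452 kg + 387 kg + 5,770 kg = 12,042 kg (over)
Week 35–Week 39: 25 kg + 2,452 kg + 387 kg + 5,770 kg + 6,131 kg = 14,765 kg (over)
Week 36–Week 40: 2,452 kg + 387 kg + 5,770 kg + 6,131 kg + 342 kg = 15,082 kg (over)
Week 37–Week 41: 387 kg + 5,770 kg + 6,131 kg + 342 kg + 3,750 kg = 16,380 kg (over)
Week 38–Week 42: 5,770 kg + 6,131 kg + 342 kg + 3,750 kg + 26 kg = 16,019 kg (over)
Week 39–Week 43: 6,131 kg + 342 kg + 3,750 kg + 26 kg + 1,087 kg = 11,336 kg (over)
Week 40–Week 44: 342 kg + 3,750 kg + 26 kg + 1,087 kg + 49 kg = 5,254 kg (under)
8 windows exceed the threshold.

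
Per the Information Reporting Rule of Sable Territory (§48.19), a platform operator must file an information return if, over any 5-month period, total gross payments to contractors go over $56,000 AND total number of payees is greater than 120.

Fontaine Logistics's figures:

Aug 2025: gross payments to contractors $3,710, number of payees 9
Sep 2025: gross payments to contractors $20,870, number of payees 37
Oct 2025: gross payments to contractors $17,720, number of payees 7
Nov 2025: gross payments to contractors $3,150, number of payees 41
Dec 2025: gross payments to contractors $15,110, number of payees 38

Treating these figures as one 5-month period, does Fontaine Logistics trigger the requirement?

Total gross payments to contractors: $3,710 + $20,870 + $17,720 + $3,150 + $15,110 = $60,560 (> $56,000).
Total number of payees: 9 + 37 + 7 + 41 + 38 = 132 (> 120).
The test is 'and': both thresholds are exceeded.

Yes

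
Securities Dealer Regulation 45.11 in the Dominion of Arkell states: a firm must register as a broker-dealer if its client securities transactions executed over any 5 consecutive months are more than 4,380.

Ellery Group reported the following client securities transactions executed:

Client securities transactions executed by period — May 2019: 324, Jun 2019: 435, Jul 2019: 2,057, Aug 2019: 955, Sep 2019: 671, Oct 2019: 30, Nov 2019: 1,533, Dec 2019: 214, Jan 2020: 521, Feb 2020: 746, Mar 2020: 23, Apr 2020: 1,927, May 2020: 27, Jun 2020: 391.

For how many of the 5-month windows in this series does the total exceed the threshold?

May 2019–Sep 2019: 324 + 435 + 2,057 + 955 + 671 = 4,442 (over)
Jun 2019–Oct 2019: 435 + 2,057 + 955 + 671 + 30 = 4,148 (under)
Jul 2019–Nov 2019: 2,057 + 955 + 671 + 30 + 1,533 = 5,246 (over)
Aug 2019–Dec 2019: 955 + 671 + 30 + 1,533 + 214 = 3,403 (under)
Sep 2019–Jan 2020: 671 + 30 + 1,533 + 214 + 521 = 2,969 (under)
Oct 2019–Feb 2020: 30 + 1,533 + 214 + 521 + 746 = 3,044 (under)
Nov 2019–Mar 2020: 1,533 + 214 + 521 + 746 + 23 = 3,037 (under)
Dec 2019–Apr 2020: 214 + 521 + 746 + 23 + 1,927 = 3,431 (under)
Jan 2020–May 2020: 521 + 746 + 23 + 1,927 + 27 = 3,244 (under)
Feb 2020–Jun 2020: 746 + 23 + 1,927 + 27 + 391 = 3,114 (under)
2 windows exceed the threshold.

2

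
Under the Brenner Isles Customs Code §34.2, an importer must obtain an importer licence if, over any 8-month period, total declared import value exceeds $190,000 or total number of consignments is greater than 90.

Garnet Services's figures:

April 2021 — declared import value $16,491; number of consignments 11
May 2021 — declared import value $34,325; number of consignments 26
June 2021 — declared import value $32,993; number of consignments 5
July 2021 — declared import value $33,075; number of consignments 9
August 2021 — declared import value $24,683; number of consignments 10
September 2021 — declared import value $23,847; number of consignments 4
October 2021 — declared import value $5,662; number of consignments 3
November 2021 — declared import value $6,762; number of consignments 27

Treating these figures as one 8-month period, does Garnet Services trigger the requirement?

Total declared import value: $16,491 + $34,325 + $32,993 + $33,075 + $24,683 + $23,847 + $5,662 + $6,762 = $177,838 (≤ $190,000).
Total number of consignments: 11 + 26 + 5 + 9 + 10 + 4 + 3 + 27 = 95 (> 90).
The test is 'or': at least one threshold is exceeded.

Yes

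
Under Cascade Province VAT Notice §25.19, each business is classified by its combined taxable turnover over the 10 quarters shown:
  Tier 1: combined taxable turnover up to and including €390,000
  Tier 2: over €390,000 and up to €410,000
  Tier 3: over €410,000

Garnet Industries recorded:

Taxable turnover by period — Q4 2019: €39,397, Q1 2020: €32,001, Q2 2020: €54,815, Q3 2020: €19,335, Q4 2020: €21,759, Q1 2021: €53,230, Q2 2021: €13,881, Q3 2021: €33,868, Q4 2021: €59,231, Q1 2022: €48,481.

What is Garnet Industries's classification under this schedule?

Combined taxable turnover: €39,397 + €32,001 + €54,815 + €19,335 + €21,759 + €53,230 + €13,881 + €33,868 + €59,231 + €48,481 = €375,998.
€375,998 ≤ €390,000, so Tier 1 applies.

Tier 1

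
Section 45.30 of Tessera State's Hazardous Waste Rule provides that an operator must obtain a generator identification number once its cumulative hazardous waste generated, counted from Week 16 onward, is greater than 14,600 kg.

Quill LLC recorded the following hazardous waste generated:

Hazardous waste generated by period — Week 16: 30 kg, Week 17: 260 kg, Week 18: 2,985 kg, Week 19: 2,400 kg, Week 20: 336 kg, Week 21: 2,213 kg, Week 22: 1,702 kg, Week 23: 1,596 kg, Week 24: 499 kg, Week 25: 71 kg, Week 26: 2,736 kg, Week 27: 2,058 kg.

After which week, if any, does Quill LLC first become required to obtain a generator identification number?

Through Week 16: 30 kg
Through Week 17: 290 kg
Through Week 18: 3,275 kg
Through Week 19: 5,675 kg
Through Week 20: 6,011 kg
Through Week 21: 8,224 kg
Through Week 22: 9,926 kg
Through Week 23: 11,522 kg
Through Week 24: 12,021 kg
Through Week 25: 12,092 kg
Through Week 26: 14,828 kg ← exceeds threshold

Week 26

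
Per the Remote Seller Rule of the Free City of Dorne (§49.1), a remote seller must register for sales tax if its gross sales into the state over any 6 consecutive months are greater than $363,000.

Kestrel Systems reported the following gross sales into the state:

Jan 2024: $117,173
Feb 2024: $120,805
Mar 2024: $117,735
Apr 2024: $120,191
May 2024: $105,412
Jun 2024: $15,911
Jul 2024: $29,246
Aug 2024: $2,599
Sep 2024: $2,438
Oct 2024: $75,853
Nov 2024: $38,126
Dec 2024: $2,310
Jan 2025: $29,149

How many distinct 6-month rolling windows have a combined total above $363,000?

3

Jan 2024–Jun 2024: $117,173 + $120,805 + $117,735 + $120,191 + $105,412 + $15,911 = $597,227 (over)
Feb 2024–Jul 2024: $120,805 + $117,735 + $120,191 + $105,412 + $15,911 + $29,246 = $509,300 (over)
Mar 2024–Aug 2024: $117,735 + $120,191 + $105,412 + $15,911 + $29,246 + $2,599 = $391,094 (over)
Apr 2024–Sep 2024: $120,191 + $105,412 + $15,911 + $29,246 + $2,599 + $2,438 = $275,797 (under)
May 2024–Oct 2024: $105,412 + $15,911 + $29,246 + $2,599 + $2,438 + $75,853 = $231,459 (under)
Jun 2024–Nov 2024: $15,911 + $29,246 + $2,599 + $2,438 + $75,853 + $38,126 = $164,173 (under)
Jul 2024–Dec 2024: $29,246 + $2,599 + $2,438 + $75,853 + $38,126 + $2,310 = $150,572 (under)
Aug 2024–Jan 2025: $2,599 + $2,438 + $75,853 + $38,126 + $2,310 + $29,149 = $150,475 (under)
3 windows exceed the threshold.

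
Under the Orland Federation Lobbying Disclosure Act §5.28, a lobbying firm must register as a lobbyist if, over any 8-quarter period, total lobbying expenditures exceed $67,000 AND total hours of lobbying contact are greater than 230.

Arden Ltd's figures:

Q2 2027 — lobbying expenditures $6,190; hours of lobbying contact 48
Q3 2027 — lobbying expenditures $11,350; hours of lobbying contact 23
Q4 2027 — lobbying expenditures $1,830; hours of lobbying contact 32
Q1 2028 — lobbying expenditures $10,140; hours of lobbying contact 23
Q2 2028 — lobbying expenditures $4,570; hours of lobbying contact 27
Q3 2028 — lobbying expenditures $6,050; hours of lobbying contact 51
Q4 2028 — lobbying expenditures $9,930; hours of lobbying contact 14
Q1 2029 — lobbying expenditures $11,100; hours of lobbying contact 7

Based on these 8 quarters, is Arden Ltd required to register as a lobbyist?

Total lobbying expenditures: $6,190 + $11,350 + $1,830 + $10,140 + $4,570 + $6,050 + $9,930 + $11,100 = $61,160 (≤ $67,000).
Total hours of lobbying contact: 48 + 23 + 32 + 23 + 27 + 51 + 14 + 7 = 225 (≤ 230).
The test is 'and': the rule requires both, and at least one is not exceeded.

No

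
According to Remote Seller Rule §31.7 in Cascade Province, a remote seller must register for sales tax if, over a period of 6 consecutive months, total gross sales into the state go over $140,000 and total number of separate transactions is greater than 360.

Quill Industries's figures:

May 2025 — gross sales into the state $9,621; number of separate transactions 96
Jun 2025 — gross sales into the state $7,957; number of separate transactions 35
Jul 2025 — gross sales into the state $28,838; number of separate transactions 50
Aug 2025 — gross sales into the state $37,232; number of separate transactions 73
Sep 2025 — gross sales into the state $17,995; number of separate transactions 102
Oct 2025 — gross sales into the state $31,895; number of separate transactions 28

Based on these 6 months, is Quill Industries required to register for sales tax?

No

Total gross sales into the state: $9,621 + $7,957 + $28,838 + $37,232 + $17,995 + $31,895 = $133,538 (≤ $140,000).
Total number of separate transactions: 96 + 35 + 50 + 73 + 102 + 28 = 384 (> 360).
The test is 'and': the rule requires both, and at least one is not exceeded.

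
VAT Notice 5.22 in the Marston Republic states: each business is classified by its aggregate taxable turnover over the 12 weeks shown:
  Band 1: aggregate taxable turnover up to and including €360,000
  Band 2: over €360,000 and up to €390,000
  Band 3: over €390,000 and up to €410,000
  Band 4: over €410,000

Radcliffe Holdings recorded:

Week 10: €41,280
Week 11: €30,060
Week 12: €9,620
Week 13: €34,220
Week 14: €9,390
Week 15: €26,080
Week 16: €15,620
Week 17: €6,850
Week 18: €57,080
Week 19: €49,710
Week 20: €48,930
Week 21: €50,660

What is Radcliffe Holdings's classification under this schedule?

Band 2

Aggregate taxable turnover: €41,280 + €30,060 + €9,620 + €34,220 + €9,390 + €26,080 + €15,620 + €6,850 + €57,080 + €49,710 + €48,930 + €50,660 = €379,500.
€360,000 < €379,500 ≤ €390,000, so Band 2 applies.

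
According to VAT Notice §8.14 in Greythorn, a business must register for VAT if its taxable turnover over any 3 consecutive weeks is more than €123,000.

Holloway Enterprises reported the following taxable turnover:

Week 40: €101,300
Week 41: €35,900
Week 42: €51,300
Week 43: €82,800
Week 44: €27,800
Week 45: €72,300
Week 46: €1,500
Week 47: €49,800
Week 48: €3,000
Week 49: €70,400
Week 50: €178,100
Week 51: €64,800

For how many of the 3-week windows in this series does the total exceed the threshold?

Week 40–Week 42: €101,300 + €35,900 + €51,300 = €188,500 (over)
Week 41–Week 43: €35,900 + €51,300 + €82,800 = €170,000 (over)
Week 42–Week 44: €51,300 + €82,800 + €27,800 = €161,900 (over)
Week 43–Week 45: €82,800 + €27,800 + €72,300 = €182,900 (over)
Week 44–Week 46: €27,800 + €72,300 + €1,500 = €101,600 (under)
Week 45–Week 47: €72,300 + €1,500 + €49,800 = €123,600 (over)
Week 46–Week 48: €1,500 + €49,800 + €3,000 = €54,300 (under)
Week 47–Week 49: €49,800 + €3,000 + €70,400 = €123,200 (over)
Week 48–Week 50: €3,000 + €70,400 + €178,100 = €251,500 (over)
Week 49–Week 51: €70,400 + €178,100 + €64,800 = €313,300 (over)
8 windows exceed the threshold.

8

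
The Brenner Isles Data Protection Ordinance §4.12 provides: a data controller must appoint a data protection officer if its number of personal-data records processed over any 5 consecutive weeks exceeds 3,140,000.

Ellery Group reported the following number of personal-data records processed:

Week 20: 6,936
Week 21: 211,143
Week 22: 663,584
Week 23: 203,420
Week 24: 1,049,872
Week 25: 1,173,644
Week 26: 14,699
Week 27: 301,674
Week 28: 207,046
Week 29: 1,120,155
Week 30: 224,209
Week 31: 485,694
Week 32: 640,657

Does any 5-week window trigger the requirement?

Yes

Week 20–Week 24: 6,936 + 211,143 + 663,584 + 203,420 + 1,049,872 = 2,134,955 (under)
Week 21–Week 25: 211,143 + 663,584 + 203,420 + 1,049,872 + 1,173,644 = 3,301,663 (over)
Week 22–Week 26: 663,584 + 203,420 + 1,049,872 + 1,173,644 + 14,699 = 3,105,219 (under)
Week 23–Week 27: 203,420 + 1,049,872 + 1,173,644 + 14,699 + 301,674 = 2,743,309 (under)
Week 24–Week 28: 1,049,872 + 1,173,644 + 14,699 + 301,674 + 207,046 = 2,746,935 (under)
Week 25–Week 29: 1,173,644 + 14,699 + 301,674 + 207,046 + 1,120,155 = 2,817,218 (under)
Week 26–Week 30: 14,699 + 301,674 + 207,046 + 1,120,155 + 224,209 = 1,867,783 (under)
Week 27–Week 31: 301,674 + 207,046 + 1,120,155 + 224,209 + 485,694 = 2,338,778 (under)
Week 28–Week 32: 207,046 + 1,120,155 + 224,209 + 485,694 + 640,657 = 2,677,761 (under)
At least one window exceeds 3,140,000.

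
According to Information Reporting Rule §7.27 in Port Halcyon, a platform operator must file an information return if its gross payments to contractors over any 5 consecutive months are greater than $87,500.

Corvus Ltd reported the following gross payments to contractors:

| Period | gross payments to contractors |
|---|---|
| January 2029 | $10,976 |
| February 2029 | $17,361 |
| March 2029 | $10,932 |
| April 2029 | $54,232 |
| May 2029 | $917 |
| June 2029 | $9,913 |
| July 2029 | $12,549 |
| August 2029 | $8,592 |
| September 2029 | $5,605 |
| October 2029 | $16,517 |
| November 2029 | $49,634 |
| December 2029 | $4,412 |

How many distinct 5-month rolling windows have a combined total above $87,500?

January 2029–May 2029: $10,976 + $17,361 + $10,932 + $54,232 + $917 = $94,418 (over)
February 2029–June 2029: $17,361 + $10,932 + $54,232 + $917 + $9,913 = $93,355 (over)
March 2029–July 2029: $10,932 + $54,232 + $917 + $9,913 + $12,549 = $88,543 (over)
April 2029–August 2029: $54,232 + $917 + $9,913 + $12,549 + $8,592 = $86,203 (under)
May 2029–September 2029: $917 + $9,913 + $12,549 + $8,592 + $5,605 = $37,576 (under)
June 2029–October 2029: $9,913 + $12,549 + $8,592 + $5,605 + $16,517 = $53,176 (under)
July 2029–November 2029: $12,549 + $8,592 + $5,605 + $16,517 + $49,634 = $92,897 (over)
August 2029–December 2029: $8,592 + $5,605 + $16,517 + $49,634 + $4,412 = $84,760 (under)
4 windows exceed the threshold.

4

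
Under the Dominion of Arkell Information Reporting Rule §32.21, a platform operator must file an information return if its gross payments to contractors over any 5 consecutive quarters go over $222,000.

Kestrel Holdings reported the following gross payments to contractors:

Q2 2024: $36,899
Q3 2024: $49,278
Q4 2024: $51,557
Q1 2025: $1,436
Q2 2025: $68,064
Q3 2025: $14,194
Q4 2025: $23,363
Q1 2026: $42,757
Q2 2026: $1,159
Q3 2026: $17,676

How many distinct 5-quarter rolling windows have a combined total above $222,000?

0

Q2 2024–Q2 2025: $36,899 + $49,278 + $51,557 + $1,436 + $68,064 = $207,234 (under)
Q3 2024–Q3 2025: $49,278 + $51,557 + $1,436 + $68,064 + $14,194 = $184,529 (under)
Q4 2024–Q4 2025: $51,557 + $1,436 + $68,064 + $14,194 + $23,363 = $158,614 (under)
Q1 2025–Q1 2026: $1,436 + $68,064 + $14,194 + $23,363 + $42,757 = $149,814 (under)
Q2 2025–Q2 2026: $68,064 + $14,194 + $23,363 + $42,757 + $1,159 = $149,537 (under)
Q3 2025–Q3 2026: $14,194 + $23,363 + $42,757 + $1,159 + $17,676 = $99,149 (under)
0 windows exceed the threshold.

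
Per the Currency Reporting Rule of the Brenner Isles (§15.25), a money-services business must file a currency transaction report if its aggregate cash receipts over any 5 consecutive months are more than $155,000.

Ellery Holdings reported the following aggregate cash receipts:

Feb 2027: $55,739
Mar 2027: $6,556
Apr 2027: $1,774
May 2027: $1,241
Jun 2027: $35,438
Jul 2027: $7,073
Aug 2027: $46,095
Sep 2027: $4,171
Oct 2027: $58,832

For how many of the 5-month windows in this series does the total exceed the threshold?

0

Feb 2027–Jun 2027: $55,739 + $6,556 + $1,774 + $1,241 + $35,438 = $100,748 (under)
Mar 2027–Jul 2027: $6,556 + $1,774 + $1,241 + $35,438 + $7,073 = $52,082 (under)
Apr 2027–Aug 2027: $1,774 + $1,241 + $35,438 + $7,073 + $46,095 = $91,621 (under)
May 2027–Sep 2027: $1,241 + $35,438 + $7,073 + $46,095 + $4,171 = $94,018 (under)
Jun 2027–Oct 2027: $35,438 + $7,073 + $46,095 + $4,171 + $58,832 = $151,609 (under)
0 windows exceed the threshold.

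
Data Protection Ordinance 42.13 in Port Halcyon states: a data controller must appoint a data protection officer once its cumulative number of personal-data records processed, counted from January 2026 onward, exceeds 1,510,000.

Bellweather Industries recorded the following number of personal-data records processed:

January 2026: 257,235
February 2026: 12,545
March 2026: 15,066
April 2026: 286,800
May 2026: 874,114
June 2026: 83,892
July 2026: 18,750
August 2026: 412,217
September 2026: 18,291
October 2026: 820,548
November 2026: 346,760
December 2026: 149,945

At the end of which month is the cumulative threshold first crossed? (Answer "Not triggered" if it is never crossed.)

June 2026

Through January 2026: 257,235
Through February 2026: 269,780
Through March 2026: 284,846
Through April 2026: 571,646
Through May 2026: 1,445,760
Through June 2026: 1,529,652 ← exceeds threshold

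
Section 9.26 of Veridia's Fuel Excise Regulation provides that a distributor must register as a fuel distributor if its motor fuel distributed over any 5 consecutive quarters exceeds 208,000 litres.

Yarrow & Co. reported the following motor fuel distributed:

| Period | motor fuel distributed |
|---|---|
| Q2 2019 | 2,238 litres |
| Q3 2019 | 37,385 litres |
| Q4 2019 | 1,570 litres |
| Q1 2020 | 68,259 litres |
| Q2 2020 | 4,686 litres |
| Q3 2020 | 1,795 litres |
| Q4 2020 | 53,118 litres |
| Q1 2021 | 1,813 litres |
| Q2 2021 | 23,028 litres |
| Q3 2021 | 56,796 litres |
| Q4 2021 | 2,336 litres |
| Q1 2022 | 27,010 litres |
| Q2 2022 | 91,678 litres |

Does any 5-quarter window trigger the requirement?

Q2 2019–Q2 2020: 2,238 litres + 37,385 litres + 1,570 litres + 68,259 litres + 4,686 litres = 114,138 litres (under)
Q3 2019–Q3 2020: 37,385 litres + 1,570 litres + 68,259 litres + 4,686 litres + 1,795 litres = 113,695 litres (under)
Q4 2019–Q4 2020: 1,570 litres + 68,259 litres + 4,686 litres + 1,795 litres + 53,118 litres = 129,428 litres (under)
Q1 2020–Q1 2021: 68,259 litres + 4,686 litres + 1,795 litres + 53,118 litres + 1,813 litres = 129,671 litres (under)
Q2 2020–Q2 2021: 4,686 litres + 1,795 litres + 53,118 litres + 1,813 litres + 23,028 litres = 84,440 litres (under)
Q3 2020–Q3 2021: 1,795 litres + 53,118 litres + 1,813 litres + 23,028 litres + 56,796 litres = 136,550 litres (under)
Q4 2020–Q4 2021: 53,118 litres + 1,813 litres + 23,028 litres + 56,796 litres + 2,336 litres = 137,091 litres (under)
Q1 2021–Q1 2022: 1,813 litres + 23,028 litres + 56,796 litres + 2,336 litres + 27,010 litres = 110,983 litres (under)
Q2 2021–Q2 2022: 23,028 litres + 56,796 litres + 2,336 litres + 27,010 litres + 91,678 litres = 200,848 litres (under)
No window exceeds 208,000 litres.

No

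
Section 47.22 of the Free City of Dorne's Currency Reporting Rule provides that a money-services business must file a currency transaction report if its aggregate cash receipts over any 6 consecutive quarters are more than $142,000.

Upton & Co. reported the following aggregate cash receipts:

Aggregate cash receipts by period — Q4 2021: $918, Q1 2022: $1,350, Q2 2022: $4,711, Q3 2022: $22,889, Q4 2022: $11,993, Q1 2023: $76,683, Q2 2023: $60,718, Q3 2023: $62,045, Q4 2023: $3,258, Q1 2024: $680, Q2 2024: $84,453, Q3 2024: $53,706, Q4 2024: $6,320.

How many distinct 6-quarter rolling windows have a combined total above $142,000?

Q4 2021–Q1 2023: $918 + $1,350 + $4,711 + $22,889 + $11,993 + $76,683 = $118,544 (under)
Q1 2022–Q2 2023: $1,350 + $4,711 + $22,889 + $11,993 + $76,683 + $60,718 = $178,344 (over)
Q2 2022–Q3 2023: $4,711 + $22,889 + $11,993 + $76,683 + $60,718 + $62,045 = $239,039 (over)
Q3 2022–Q4 2023: $22,889 + $11,993 + $76,683 + $60,718 + $62,045 + $3,258 = $237,586 (over)
Q4 2022–Q1 2024: $11,993 + $76,683 + $60,718 + $62,045 + $3,258 + $680 = $215,377 (over)
Q1 2023–Q2 2024: $76,683 + $60,718 + $62,045 + $3,258 + $680 + $84,453 = $287,837 (over)
Q2 2023–Q3 2024: $60,718 + $62,045 + $3,258 + $680 + $84,453 + $53,706 = $264,860 (over)
Q3 2023–Q4 2024: $62,045 + $3,258 + $680 + $84,453 + $53,706 + $6,320 = $210,462 (over)
7 windows exceed the threshold.

7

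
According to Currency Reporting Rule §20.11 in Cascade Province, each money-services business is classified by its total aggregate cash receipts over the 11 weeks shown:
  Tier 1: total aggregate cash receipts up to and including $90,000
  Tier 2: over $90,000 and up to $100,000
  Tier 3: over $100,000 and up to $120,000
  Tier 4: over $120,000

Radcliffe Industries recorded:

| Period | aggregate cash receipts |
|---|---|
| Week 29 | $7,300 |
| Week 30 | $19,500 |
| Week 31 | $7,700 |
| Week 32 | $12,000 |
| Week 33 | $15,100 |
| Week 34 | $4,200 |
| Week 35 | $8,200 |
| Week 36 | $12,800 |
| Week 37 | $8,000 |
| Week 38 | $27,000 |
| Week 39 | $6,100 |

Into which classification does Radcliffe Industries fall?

Tier 4

Total aggregate cash receipts: $7,300 + $19,500 + $7,700 + $12,000 + $15,100 + $4,200 + $8,200 + $12,800 + $8,000 + $27,000 + $6,100 = $127,900.
$127,900 > $120,000, so Tier 4 applies.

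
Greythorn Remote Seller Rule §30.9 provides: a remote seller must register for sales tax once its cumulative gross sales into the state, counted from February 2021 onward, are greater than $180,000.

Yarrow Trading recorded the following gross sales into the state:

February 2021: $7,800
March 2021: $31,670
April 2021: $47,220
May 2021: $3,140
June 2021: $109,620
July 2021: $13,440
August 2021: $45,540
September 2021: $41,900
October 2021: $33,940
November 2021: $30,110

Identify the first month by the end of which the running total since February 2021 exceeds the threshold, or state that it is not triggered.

June 2021

Through February 2021: $7,800
Through March 2021: $39,470
Through April 2021: $86,690
Through May 2021: $89,830
Through June 2021: $199,450 ← exceeds threshold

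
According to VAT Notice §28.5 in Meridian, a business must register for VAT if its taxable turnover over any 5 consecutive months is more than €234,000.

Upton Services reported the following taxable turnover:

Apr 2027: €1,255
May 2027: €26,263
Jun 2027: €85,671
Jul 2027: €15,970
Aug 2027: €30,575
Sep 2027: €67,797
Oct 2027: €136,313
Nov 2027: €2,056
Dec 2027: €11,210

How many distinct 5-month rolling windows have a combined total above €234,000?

Apr 2027–Aug 2027: €1,255 + €26,263 + €85,671 + €15,970 + €30,575 = €159,734 (under)
May 2027–Sep 2027: €26,263 + €85,671 + €15,970 + €30,575 + €67,797 = €226,276 (under)
Jun 2027–Oct 2027: €85,671 + €15,970 + €30,575 + €67,797 + €136,313 = €336,326 (over)
Jul 2027–Nov 2027: €15,970 + €30,575 + €67,797 + €136,313 + €2,056 = €252,711 (over)
Aug 2027–Dec 2027: €30,575 + €67,797 + €136,313 + €2,056 + €11,210 = €247,951 (over)
3 windows exceed the threshold.

3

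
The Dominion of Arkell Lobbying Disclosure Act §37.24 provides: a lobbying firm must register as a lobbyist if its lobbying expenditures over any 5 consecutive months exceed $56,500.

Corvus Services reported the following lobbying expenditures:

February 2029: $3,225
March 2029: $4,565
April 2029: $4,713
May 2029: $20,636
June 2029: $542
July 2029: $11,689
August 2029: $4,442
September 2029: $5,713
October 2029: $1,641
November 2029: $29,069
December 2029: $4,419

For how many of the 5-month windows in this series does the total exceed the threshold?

February 2029–June 2029: $3,225 + $4,565 + $4,713 + $20,636 + $542 = $33,681 (under)
March 2029–July 2029: $4,565 + $4,713 + $20,636 + $542 + $11,689 = $42,145 (under)
April 2029–August 2029: $4,713 + $20,636 + $542 + $11,689 + $4,442 = $42,022 (under)
May 2029–September 2029: $20,636 + $542 + $11,689 + $4,442 + $5,713 = $43,022 (under)
June 2029–October 2029: $542 + $11,689 + $4,442 + $5,713 + $1,641 = $24,027 (under)
July 2029–November 2029: $11,689 + $4,442 + $5,713 + $1,641 + $29,069 = $52,554 (under)
August 2029–December 2029: $4,442 + $5,713 + $1,641 + $29,069 + $4,419 = $45,284 (under)
0 windows exceed the threshold.

0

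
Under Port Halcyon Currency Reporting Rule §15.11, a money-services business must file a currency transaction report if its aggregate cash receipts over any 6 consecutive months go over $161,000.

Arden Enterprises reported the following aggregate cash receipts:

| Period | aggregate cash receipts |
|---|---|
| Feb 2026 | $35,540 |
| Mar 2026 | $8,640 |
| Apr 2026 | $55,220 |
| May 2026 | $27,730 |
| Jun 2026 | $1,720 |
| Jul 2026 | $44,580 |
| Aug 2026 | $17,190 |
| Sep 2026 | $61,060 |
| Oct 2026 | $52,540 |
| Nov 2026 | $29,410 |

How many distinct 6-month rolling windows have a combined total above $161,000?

4

Feb 2026–Jul 2026: $35,540 + $8,640 + $55,220 + $27,730 + $1,720 + $44,580 = $173,430 (over)
Mar 2026–Aug 2026: $8,640 + $55,220 + $27,730 + $1,720 + $44,580 + $17,190 = $155,080 (under)
Apr 2026–Sep 2026: $55,220 + $27,730 + $1,720 + $44,580 + $17,190 + $61,060 = $207,500 (over)
May 2026–Oct 2026: $27,730 + $1,720 + $44,580 + $17,190 + $61,060 + $52,540 = $204,820 (over)
Jun 2026–Nov 2026: $1,720 + $44,580 + $17,190 + $61,060 + $52,540 + $29,410 = $206,500 (over)
4 windows exceed the threshold.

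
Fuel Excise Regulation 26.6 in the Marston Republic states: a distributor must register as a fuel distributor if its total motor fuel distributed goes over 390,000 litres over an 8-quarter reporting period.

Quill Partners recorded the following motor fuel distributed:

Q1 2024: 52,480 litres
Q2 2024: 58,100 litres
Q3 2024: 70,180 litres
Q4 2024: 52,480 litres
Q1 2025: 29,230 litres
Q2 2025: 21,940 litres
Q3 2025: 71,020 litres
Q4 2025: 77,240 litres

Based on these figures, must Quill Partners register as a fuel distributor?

Yes

Total motor fuel distributed: 52,480 litres + 58,100 litres + 70,180 litres + 52,480 litres + 29,230 litres + 21,940 litres + 71,020 litres + 77,240 litres = 432,670 litres.
432,670 litres > 390,000 litres, so the threshold is exceeded.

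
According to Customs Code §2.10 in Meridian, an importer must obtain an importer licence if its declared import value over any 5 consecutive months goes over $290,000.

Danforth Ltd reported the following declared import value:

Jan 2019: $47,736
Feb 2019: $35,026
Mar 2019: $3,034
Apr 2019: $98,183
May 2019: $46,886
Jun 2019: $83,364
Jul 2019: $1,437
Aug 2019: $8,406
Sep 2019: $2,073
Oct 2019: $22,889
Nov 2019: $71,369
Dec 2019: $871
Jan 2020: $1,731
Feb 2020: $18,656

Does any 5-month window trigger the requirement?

No

Jan 2019–May 2019: $47,736 + $35,026 + $3,034 + $98,183 + $46,886 = $230,865 (under)
Feb 2019–Jun 2019: $35,026 + $3,034 + $98,183 + $46,886 + $83,364 = $266,493 (under)
Mar 2019–Jul 2019: $3,034 + $98,183 + $46,886 + $83,364 + $1,437 = $232,904 (under)
Apr 2019–Aug 2019: $98,183 + $46,886 + $83,364 + $1,437 + $8,406 = $238,276 (under)
May 2019–Sep 2019: $46,886 + $83,364 + $1,437 + $8,406 + $2,073 = $142,166 (under)
Jun 2019–Oct 2019: $83,364 + $1,437 + $8,406 + $2,073 + $22,889 = $118,169 (under)
Jul 2019–Nov 2019: $1,437 + $8,406 + $2,073 + $22,889 + $71,369 = $106,174 (under)
Aug 2019–Dec 2019: $8,406 + $2,073 + $22,889 + $71,369 + $871 = $105,608 (under)
Sep 2019–Jan 2020: $2,073 + $22,889 + $71,369 + $871 + $1,731 = $98,933 (under)
Oct 2019–Feb 2020: $22,889 + $71,369 + $871 + $1,731 + $18,656 = $115,516 (under)
No window exceeds $290,000.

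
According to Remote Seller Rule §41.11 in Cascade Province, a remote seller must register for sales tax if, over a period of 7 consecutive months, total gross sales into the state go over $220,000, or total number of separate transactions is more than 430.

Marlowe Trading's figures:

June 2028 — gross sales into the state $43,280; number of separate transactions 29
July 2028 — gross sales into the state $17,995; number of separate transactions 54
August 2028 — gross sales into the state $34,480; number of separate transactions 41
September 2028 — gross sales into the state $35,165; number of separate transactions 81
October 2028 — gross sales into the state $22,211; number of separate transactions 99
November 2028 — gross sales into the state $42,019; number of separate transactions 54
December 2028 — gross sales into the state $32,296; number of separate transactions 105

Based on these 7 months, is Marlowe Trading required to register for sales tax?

Total gross sales into the state: $43,280 + $17,995 + $34,480 + $35,165 + $22,211 + $42,019 + $32,296 = $227,446 (> $220,000).
Total number of separate transactions: 29 + 54 + 41 + 81 + 99 + 54 + 105 = 463 (> 430).
The test is 'or': at least one threshold is exceeded.

Yes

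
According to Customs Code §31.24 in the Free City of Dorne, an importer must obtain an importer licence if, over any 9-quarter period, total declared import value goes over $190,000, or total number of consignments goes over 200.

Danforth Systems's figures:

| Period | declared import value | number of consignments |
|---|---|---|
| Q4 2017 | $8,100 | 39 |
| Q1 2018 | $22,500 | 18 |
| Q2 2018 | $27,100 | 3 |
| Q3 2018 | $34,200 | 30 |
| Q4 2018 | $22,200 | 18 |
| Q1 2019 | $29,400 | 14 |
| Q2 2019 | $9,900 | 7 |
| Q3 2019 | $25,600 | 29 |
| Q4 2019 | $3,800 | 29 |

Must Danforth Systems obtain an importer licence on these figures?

No

Total declared import value: $8,100 + $22,500 + $27,100 + $34,200 + $22,200 + $29,400 + $9,900 + $25,600 + $3,800 = $182,800 (≤ $190,000).
Total number of consignments: 39 + 18 + 3 + 30 + 18 + 14 + 7 + 29 + 29 = 187 (≤ 200).
The test is 'or': neither threshold is exceeded.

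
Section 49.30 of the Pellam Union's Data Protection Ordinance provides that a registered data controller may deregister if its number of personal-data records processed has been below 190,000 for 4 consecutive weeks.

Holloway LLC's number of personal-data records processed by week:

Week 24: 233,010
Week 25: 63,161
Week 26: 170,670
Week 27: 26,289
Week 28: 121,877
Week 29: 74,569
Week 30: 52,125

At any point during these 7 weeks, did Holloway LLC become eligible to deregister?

Yes

Weeks below 190,000: Week 25, Week 26, Week 27, Week 28, Week 29, Week 30.
Longest run of consecutive weeks below the threshold: 6.
6 ≥ 4, so Holloway LLC became eligible.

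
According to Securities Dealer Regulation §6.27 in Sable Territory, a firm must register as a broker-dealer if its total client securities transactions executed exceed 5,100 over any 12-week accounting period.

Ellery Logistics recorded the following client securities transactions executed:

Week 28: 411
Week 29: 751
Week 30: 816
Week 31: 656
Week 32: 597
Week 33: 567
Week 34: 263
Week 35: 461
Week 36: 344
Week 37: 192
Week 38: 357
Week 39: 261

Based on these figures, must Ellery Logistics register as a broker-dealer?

Yes

Total client securities transactions executed: 411 + 751 + 816 + 656 + 597 + 567 + 263 + 461 + 344 + 192 + 357 + 261 = 5,676.
5,676 > 5,100, so the threshold is exceeded.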